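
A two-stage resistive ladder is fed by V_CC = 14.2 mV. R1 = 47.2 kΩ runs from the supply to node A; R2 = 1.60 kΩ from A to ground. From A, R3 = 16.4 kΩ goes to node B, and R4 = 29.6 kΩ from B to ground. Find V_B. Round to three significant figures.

V_B ≈ 0.290 mV

Node A sees R2 in parallel with the series input of stage 2, R3 + R4 = 46.00 kΩ.
Effective lower resistance at A: R2 ‖ 46.00 = 1.546 kΩ.
V_A = 14.2 × 1.546/(47.2 + 1.546) = 0.4504 mV.
Stage 2 is unloaded, so V_B = V_A · R4/(R3+R4) = 0.4504 × 29.6/46.00 = 0.2898 mV.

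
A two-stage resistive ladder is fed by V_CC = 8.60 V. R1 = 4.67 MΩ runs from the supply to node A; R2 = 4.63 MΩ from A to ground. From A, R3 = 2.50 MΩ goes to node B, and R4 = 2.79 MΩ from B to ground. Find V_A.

V_A ≈ 2.97 V

The second stage (R3 + R4 = 5.290 MΩ) loads node A in parallel with R2.
Effective lower resistance at A: R2 ‖ 5.290 = 2.469 MΩ.
So V_A = 8.60 × 0.3458 = 2.974 V.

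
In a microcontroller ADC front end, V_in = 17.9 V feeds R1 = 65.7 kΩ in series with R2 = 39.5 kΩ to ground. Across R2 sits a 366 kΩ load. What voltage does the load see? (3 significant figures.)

The load sits in parallel with R2, giving an effective lower resistance R2' = R2·R_L/(R2+R_L) = 35.65 kΩ.
Now apply the divider: V_out = 17.9 × 0.3518 = 6.297 V.
(Unloaded it would be 6.72 V; the load pulls it down.)

V_out ≈ 6.30 V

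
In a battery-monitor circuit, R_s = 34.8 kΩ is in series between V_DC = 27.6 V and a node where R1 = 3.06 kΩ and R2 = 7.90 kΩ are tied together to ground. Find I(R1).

Combine the parallel branches: R_p = (1/3.06 + 1/7.90)⁻¹ = 2.206 kΩ.
V_A = 27.6 × 2.206/37.01 = 1.645 V.
I(R1) = V_A / R1 = 1.645/3.06 = 0.5376 mA.

I ≈ 0.538 mA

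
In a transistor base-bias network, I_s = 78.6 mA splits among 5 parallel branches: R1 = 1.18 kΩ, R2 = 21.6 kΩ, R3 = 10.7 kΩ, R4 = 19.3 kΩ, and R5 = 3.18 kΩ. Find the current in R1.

I ≈ 49.2 mA

Total conductance ΣG = 1/1.18 + 1/21.6 + 1/10.7 + 1/19.3 + 1/3.18 = 1.353 (units of 1/kΩ).
By the current-divider rule, I = I_s · G_k/ΣG = 78.6 × 0.6261 = 49.21 mA.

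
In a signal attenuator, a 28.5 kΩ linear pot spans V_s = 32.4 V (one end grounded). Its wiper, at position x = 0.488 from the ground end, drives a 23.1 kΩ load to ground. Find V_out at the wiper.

Split the track: R_lower = x·R_p = 13.91 kΩ, R_upper = (1−x)·R_p = 14.59 kΩ.
Lower segment in parallel with the load: 13.91 ‖ 23.1 = 8.681 kΩ.
Loaded-divider output: V_out = 32.4 × 0.3730 = 12.09 V.

V_out ≈ 12.1 V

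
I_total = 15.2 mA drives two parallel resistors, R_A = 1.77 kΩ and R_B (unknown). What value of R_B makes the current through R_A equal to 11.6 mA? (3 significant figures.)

R_B ≈ 5.70 kΩ

The fraction through R_A equals R_B/(R_A+R_B).
11.6/15.2 = R_B/(R_A + R_B) → R_B = R_A · (0.7632)/(1 − 0.7632) = 1.77 × 3.222 = 5.703 kΩ.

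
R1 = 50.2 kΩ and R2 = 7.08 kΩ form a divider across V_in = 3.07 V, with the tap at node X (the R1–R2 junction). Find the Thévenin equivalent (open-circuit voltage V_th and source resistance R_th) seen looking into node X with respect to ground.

V_th ≈ 0.379 V, R_th ≈ 6.20 kΩ

V_th is the unloaded tap voltage: V_in · R2/(R1+R2) = 3.07 × 0.1236 = 0.3795 V.
With V_in suppressed (replaced by a short), R_th = R1 ‖ R2 = (50.20 × 7.08)/(50.20 + 7.08) = 6.205 kΩ.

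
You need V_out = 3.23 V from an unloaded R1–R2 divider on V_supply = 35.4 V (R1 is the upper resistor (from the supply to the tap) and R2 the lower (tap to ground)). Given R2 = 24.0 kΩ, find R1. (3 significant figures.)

R1 ≈ 239 kΩ

The divider ratio is R2/(R1+R2) = 3.23/35.4 = 0.09124.
So R1 = R2 · (V_supply/V_out − 1) = 24.0 × (35.4/3.23 − 1) = 24.0 × 9.960 = 239.0 kΩ.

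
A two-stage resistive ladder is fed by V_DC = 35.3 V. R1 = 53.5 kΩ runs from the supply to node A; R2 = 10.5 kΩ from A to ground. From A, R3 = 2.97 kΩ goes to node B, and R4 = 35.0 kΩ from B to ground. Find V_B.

Looking into the second stage from A: R3 + R4 = 37.97 kΩ appears in parallel with R2.
Effective lower resistance at A: R2 ‖ 37.97 = 8.225 kΩ.
So V_A = 35.3 × 0.1333 = 4.704 V.
V_B = V_A × 0.9218 = 4.336 V.

V_B ≈ 4.34 V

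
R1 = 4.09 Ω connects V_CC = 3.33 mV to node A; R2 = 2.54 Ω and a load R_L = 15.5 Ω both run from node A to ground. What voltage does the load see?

V_out ≈ 1.16 mV

First combine the lower leg with the load: R2 ‖ R_L = 2.182 Ω.
Voltage divider with the loaded lower leg: V_out = 3.33 × 2.182/(4.09 + 2.182) = 3.33 × 0.3479 = 1.159 mV.
(Unloaded it would be 1.28 mV; the load pulls it down.)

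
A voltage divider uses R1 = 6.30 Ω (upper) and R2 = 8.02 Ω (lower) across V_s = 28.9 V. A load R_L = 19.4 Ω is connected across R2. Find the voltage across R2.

First combine the lower leg with the load: R2 ‖ R_L = 5.674 Ω.
Now apply the divider: V_out = 28.9 × 0.4739 = 13.69 V.
(Unloaded it would be 16.2 V; the load pulls it down.)

V_out ≈ 13.7 V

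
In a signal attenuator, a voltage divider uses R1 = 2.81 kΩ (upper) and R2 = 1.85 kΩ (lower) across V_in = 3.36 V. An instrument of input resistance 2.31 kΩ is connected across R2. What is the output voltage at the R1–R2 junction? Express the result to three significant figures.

The load sits in parallel with R2, giving an effective lower resistance R2' = R2·R_L/(R2+R_L) = 1.027 kΩ.
Voltage divider with the loaded lower leg: V_out = 3.36 × 1.027/(2.81 + 1.027) = 3.36 × 0.2677 = 0.8995 V.

V_out ≈ 0.900 V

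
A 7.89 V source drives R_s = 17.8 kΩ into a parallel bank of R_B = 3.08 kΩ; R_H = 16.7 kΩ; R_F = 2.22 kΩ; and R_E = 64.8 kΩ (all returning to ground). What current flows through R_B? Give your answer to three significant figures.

Combine the parallel branches: R_p = (1/3.08 + 1/16.7 + 1/2.22 + 1/64.8)⁻¹ = 1.176 kΩ.
V_A = 7.89 × 1.176/18.98 = 0.4889 V.
I(R_B) = V_A / R_B = 0.4889/3.08 = 0.1587 mA.

I ≈ 0.159 mA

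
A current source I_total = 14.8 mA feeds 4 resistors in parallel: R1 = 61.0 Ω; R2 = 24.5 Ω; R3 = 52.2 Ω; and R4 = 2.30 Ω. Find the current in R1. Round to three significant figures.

Conductances: ΣG = 1/61.0 + 1/24.5 + 1/52.2 + 1/2.30 = 0.5111 (1/Ω).
Current divider: I(R1) = I_total · G_k/ΣG = 14.8 × (0.01639/0.5111) = 14.8 × 0.03207 = 0.4747 mA.

I ≈ 0.475 mA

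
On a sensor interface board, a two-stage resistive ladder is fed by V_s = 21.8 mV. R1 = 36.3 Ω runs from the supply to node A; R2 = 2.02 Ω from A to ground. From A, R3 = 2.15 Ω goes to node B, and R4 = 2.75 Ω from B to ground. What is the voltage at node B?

Node A sees R2 in parallel with the series input of stage 2, R3 + R4 = 4.900 Ω.
R2 ‖ (R3+R4) = 1.430 Ω.
So V_A = 21.8 × 0.03791 = 0.8264 mV.
V_B = V_A × 0.5612 = 0.4638 mV.

V_B ≈ 0.464 mV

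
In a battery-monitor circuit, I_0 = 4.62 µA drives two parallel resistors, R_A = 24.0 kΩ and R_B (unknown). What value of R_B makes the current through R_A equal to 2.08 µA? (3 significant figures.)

In a two-way split, I_A/I_0 = R_B/(R_A + R_B).
With f = 0.4502, R_B = R_A · f/(1−f) = 24.0 × 0.8189 = 19.65 kΩ.

R_B ≈ 19.7 kΩ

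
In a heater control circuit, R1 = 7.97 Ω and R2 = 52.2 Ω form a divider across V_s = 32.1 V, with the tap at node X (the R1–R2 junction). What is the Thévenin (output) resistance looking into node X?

R_th ≈ 6.91 Ω

With V_s suppressed (replaced by a short), R_th = R1 ‖ R2 = (7.970 × 52.2)/(7.970 + 52.2) = 6.914 Ω.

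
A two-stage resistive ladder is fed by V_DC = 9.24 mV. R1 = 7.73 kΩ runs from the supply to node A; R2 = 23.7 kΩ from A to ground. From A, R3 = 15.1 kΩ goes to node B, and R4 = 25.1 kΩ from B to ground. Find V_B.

The second stage (R3 + R4 = 40.20 kΩ) loads node A in parallel with R2.
Effective lower resistance at A: R2 ‖ 40.20 = 14.91 kΩ.
V_A = 9.24 × 14.91/(7.73 + 14.91) = 6.085 mV.
Stage 2 is unloaded, so V_B = V_A · R4/(R3+R4) = 6.085 × 25.1/40.20 = 3.799 mV.

V_B ≈ 3.80 mV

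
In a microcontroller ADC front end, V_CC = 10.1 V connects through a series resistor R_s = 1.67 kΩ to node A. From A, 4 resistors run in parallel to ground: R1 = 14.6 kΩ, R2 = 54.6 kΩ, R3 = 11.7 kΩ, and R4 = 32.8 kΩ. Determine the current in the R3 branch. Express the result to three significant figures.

Equivalent of the parallel group: R_p = 4.932 kΩ.
V_A = 10.1 × 4.932/6.602 = 7.545 V.
I(R3) = V_A / R3 = 7.545/11.7 = 0.6449 mA.
(Check via current divider: I_total = 1.530 mA; share G_k/ΣG = 0.4215 → same result.)

I ≈ 0.645 mA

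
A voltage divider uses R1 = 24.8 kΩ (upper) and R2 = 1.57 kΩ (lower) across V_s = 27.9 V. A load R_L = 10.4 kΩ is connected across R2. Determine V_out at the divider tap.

The load sits in parallel with R2, giving an effective lower resistance R2' = R2·R_L/(R2+R_L) = 1.364 kΩ.
Then V_out = V_s · R2'/(R1 + R2') = 27.9 × 1.364/26.16 = 1.455 V.
(Unloaded it would be 1.66 V; the load pulls it down.)

V_out ≈ 1.45 V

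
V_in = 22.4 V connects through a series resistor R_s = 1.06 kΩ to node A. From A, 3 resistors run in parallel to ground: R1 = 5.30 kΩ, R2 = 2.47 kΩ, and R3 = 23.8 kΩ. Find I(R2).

Equivalent of the parallel group: R_p = 1.573 kΩ.
V_A by voltage divider: V_A = 22.4 × 1.573/(1.06 + 1.573) = 13.38 V.
I(R2) = V_A / R2 = 13.38/2.47 = 5.418 mA.
(Check via current divider: I_total = 8.506 mA; share G_k/ΣG = 0.6370 → same result.)

I ≈ 5.42 mA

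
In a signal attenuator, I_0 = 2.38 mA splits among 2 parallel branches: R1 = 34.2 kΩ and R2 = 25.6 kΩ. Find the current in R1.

I ≈ 1.02 mA

Two-branch current divider: I_k = I_0 · R_other/(R_1 + R_2).
I(R1) = 2.38 × 25.6/(34.2 + 25.6) = 2.38 × 0.4281 = 1.019 mA.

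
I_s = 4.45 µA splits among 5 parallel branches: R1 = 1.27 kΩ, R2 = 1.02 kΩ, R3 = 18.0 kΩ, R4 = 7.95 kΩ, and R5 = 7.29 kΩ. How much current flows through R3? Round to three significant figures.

I ≈ 0.118 µA

Conductances: ΣG = 1/1.27 + 1/1.02 + 1/18.0 + 1/7.95 + 1/7.29 = 2.086 (1/kΩ).
By the current-divider rule, I = I_s · G_k/ΣG = 4.45 × 0.02663 = 0.1185 µA.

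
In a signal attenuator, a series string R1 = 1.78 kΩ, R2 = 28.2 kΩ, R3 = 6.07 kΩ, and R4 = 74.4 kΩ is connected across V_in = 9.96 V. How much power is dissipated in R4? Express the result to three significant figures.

P ≈ 0.605 mW

ΣR = 110.5 kΩ → I = 9.96/110.5 = 0.09018 mA.
P = I²R = 0.008132 × 74.4 = 0.6050 mW.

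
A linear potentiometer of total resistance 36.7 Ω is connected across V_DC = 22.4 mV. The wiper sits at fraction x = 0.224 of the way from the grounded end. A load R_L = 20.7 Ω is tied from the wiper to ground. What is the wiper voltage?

Split the track: R_lower = x·R_p = 8.221 Ω, R_upper = (1−x)·R_p = 28.48 Ω.
R_L loads the lower segment: effective lower R = 5.884 Ω.
Loaded-divider output: V_out = 22.4 × 0.1712 = 3.836 mV.
(Unloaded: V_out = x·V_DC = 5.02 mV.)

V_out ≈ 3.84 mV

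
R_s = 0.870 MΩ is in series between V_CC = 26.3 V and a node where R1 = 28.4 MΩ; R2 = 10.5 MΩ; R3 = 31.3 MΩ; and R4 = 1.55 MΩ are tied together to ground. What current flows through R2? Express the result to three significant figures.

I ≈ 1.47 µA

Parallel bank: R_p = 1/(1/28.4 + 1/10.5 + 1/31.3 + 1/1.55) = 1.238 MΩ.
V_A by voltage divider: V_A = 26.3 × 1.238/(0.870 + 1.238) = 15.45 V.
Branch current I = V_A/R2 = 15.45/10.5 = 1.471 µA.
(Equivalently: I_total = 12.47 µA, then current-divider fraction G_k/ΣG = 0.1179.)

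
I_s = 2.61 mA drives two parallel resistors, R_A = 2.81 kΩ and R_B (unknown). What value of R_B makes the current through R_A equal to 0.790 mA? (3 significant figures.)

R_B ≈ 1.22 kΩ

The fraction through R_A equals R_B/(R_A+R_B).
With f = 0.3027, R_B = R_A · f/(1−f) = 2.81 × 0.4341 = 1.220 kΩ.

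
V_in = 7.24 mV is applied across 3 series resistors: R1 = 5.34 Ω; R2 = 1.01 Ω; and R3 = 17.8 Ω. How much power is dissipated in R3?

Series current I = V_in/ΣR = 7.24/24.15 = 0.2998 mA.
V(R3) = I·R = 5.336 mV; P = V·I = 5.336 × 0.2998 = 1.600 µW.

P ≈ 1.60 µW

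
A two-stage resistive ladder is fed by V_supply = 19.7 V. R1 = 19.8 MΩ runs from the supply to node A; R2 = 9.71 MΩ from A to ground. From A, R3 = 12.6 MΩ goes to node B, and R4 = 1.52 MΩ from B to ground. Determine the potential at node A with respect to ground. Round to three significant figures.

The second stage (R3 + R4 = 14.12 MΩ) loads node A in parallel with R2.
R2 ‖ (R3+R4) = 5.753 MΩ.
V_A = 19.7 × 5.753/(19.8 + 5.753) = 4.436 V.

V_A ≈ 4.44 V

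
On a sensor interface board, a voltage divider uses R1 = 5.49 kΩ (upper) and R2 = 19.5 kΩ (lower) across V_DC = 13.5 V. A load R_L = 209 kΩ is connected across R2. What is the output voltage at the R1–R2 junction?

First combine the lower leg with the load: R2 ‖ R_L = 17.84 kΩ.
Voltage divider with the loaded lower leg: V_out = 13.5 × 17.84/(5.49 + 17.84) = 13.5 × 0.7646 = 10.32 V.
(Unloaded it would be 10.5 V; the load pulls it down.)

V_out ≈ 10.3 V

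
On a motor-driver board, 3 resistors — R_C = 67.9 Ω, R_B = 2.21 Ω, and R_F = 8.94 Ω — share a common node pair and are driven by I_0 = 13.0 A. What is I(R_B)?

I ≈ 10.2 A

Total conductance ΣG = 1/67.9 + 1/2.21 + 1/8.94 = 0.5791 (units of 1/Ω).
R_B takes the fraction G_k/ΣG = 0.4525/0.5791 = 0.7814, so I = 13.0 × 0.7814 = 10.16 A.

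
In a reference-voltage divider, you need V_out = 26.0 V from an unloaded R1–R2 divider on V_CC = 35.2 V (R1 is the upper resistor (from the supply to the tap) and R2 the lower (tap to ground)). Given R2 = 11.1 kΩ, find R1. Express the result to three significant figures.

Required fraction k = V_out/V_CC = 0.7386.
Rearranging, R1 = R2·(1−k)/k = 11.1 × 0.3538 = 3.928 kΩ.

R1 ≈ 3.93 kΩ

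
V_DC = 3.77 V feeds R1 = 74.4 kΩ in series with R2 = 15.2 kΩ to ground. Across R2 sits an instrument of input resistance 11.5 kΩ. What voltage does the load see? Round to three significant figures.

V_out ≈ 0.305 V

The load sits in parallel with R2, giving an effective lower resistance R2' = R2·R_L/(R2+R_L) = 6.547 kΩ.
Then V_out = V_DC · R2'/(R1 + R2') = 3.77 × 6.547/80.95 = 0.3049 V.
(Unloaded it would be 0.640 V; the load pulls it down.)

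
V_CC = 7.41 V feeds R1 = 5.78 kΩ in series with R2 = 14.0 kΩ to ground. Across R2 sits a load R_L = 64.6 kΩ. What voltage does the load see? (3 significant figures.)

First combine the lower leg with the load: R2 ‖ R_L = 11.51 kΩ.
Voltage divider with the loaded lower leg: V_out = 7.41 × 11.51/(5.78 + 11.51) = 7.41 × 0.6656 = 4.932 V.

V_out ≈ 4.93 V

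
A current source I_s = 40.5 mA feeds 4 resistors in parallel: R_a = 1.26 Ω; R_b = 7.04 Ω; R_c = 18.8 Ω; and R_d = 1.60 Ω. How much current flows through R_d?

I ≈ 15.7 mA

Total conductance ΣG = 1/1.26 + 1/7.04 + 1/18.8 + 1/1.60 = 1.614 (units of 1/Ω).
By the current-divider rule, I = I_s · G_k/ΣG = 40.5 × 0.3873 = 15.68 mA.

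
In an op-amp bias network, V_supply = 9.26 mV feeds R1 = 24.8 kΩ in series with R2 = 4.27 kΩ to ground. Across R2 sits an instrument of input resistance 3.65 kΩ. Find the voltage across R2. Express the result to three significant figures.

V_out ≈ 0.681 mV

First combine the lower leg with the load: R2 ‖ R_L = 1.968 kΩ.
Then V_out = V_supply · R2'/(R1 + R2') = 9.26 × 1.968/26.77 = 0.6808 mV.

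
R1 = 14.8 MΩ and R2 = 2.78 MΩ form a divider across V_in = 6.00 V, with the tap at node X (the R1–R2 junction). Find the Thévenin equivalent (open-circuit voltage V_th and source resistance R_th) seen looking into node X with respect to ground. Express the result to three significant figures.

V_th ≈ 0.949 V, R_th ≈ 2.34 MΩ

Open-circuit (no load on X): V_th = V_in · R2/(R1 + R2) = 6.00 × 2.78/(14.80 + 2.78) = 0.9488 V.
Zeroing V_in shorts the top of R1 to ground, so R_th = R1 ‖ R2 = 2.340 MΩ.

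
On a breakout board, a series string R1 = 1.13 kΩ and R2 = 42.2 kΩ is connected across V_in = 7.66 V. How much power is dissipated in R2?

Series current I = V_in/ΣR = 7.66/43.33 = 0.1768 mA.
P(R2) = I²·R2 = (0.1768)² × 42.2 = 1.319 mW.

P ≈ 1.32 mW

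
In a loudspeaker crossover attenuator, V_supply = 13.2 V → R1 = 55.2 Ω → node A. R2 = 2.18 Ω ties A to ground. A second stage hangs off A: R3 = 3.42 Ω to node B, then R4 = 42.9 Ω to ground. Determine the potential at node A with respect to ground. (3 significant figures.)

V_A ≈ 0.480 V

Looking into the second stage from A: R3 + R4 = 46.32 Ω appears in parallel with R2.
R2 ‖ (R3+R4) = 2.082 Ω.
So V_A = 13.2 × 0.03635 = 0.4798 V.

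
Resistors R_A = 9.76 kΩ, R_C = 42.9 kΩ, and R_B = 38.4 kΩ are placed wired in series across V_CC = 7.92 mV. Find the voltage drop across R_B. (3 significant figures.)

V ≈ 3.34 mV

Total series resistance ΣR = 9.76 + 42.9 + 38.4 = 91.06 kΩ.
Voltage divider: V = V_CC · (38.40 / 91.06) = 7.92 × 0.4217 = 3.340 mV.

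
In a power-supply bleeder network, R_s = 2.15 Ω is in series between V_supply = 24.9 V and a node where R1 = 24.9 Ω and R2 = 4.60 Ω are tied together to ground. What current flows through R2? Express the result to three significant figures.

Combine the parallel branches: R_p = (1/24.9 + 1/4.60)⁻¹ = 3.883 Ω.
V_A by voltage divider: V_A = 24.9 × 3.883/(2.15 + 3.883) = 16.03 V.
Branch current I = V_A/R2 = 16.03/4.60 = 3.484 A.

I ≈ 3.48 A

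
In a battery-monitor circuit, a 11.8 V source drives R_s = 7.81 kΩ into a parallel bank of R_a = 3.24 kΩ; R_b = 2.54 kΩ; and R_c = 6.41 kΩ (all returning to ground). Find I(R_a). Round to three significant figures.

I ≈ 0.473 mA

Combine the parallel branches: R_p = (1/3.24 + 1/2.54 + 1/6.41)⁻¹ = 1.165 kΩ.
V_A by voltage divider: V_A = 11.8 × 1.165/(7.81 + 1.165) = 1.532 V.
Branch current I = V_A/R_a = 1.532/3.24 = 0.4728 mA.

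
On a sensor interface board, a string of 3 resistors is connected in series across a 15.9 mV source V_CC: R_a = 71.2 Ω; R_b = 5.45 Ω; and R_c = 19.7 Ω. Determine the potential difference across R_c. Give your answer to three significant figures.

V ≈ 3.25 mV

Series total: ΣR = 71.2 + 5.45 + 19.7 = 96.35 Ω.
V = V_CC · R/ΣR = 15.9 × 0.2045 = 3.251 mV.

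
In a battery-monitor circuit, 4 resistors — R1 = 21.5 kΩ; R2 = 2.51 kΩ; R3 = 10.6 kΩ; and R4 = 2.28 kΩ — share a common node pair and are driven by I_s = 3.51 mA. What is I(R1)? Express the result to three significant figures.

I ≈ 0.167 mA

ΣG = 1/21.5 + 1/2.51 + 1/10.6 + 1/2.28 = 0.9779.
Current divider: I(R1) = I_s · G_k/ΣG = 3.51 × (0.04651/0.9779) = 3.51 × 0.04756 = 0.1670 mA.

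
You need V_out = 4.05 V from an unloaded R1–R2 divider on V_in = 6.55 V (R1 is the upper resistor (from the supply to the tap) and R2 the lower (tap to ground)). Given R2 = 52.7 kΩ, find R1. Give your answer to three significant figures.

Required fraction k = V_out/V_in = 0.6183.
Rearranging, R1 = R2·(1−k)/k = 52.7 × 0.6173 = 32.53 kΩ.

R1 ≈ 32.5 kΩ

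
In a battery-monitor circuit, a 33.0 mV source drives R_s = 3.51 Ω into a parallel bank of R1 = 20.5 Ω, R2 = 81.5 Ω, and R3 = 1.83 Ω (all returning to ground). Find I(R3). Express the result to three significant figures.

Combine the parallel branches: R_p = (1/20.5 + 1/81.5 + 1/1.83)⁻¹ = 1.646 Ω.
V_A by voltage divider: V_A = 33.0 × 1.646/(3.51 + 1.646) = 10.54 mV.
I(R3) = V_A / R3 = 10.54/1.83 = 5.757 mA.

I ≈ 5.76 mA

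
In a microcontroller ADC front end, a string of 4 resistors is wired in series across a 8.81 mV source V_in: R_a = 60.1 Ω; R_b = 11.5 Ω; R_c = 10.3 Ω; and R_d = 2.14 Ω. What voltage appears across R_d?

Total series resistance ΣR = 60.1 + 11.5 + 10.3 + 2.14 = 84.04 Ω.
V = V_in · R/ΣR = 8.81 × 0.02546 = 0.2243 mV.

V ≈ 0.224 mV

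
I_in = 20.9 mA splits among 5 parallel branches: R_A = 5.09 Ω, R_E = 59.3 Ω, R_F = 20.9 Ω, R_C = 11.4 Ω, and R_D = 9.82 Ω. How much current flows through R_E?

I ≈ 0.782 mA

ΣG = 1/5.09 + 1/59.3 + 1/20.9 + 1/11.4 + 1/9.82 = 0.4507.
R_E takes the fraction G_k/ΣG = 0.01686/0.4507 = 0.03741, so I = 20.9 × 0.03741 = 0.7819 mA.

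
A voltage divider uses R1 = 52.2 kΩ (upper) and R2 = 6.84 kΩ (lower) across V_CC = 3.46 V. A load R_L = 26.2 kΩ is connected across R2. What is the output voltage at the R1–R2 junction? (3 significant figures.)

V_out ≈ 0.326 V

First combine the lower leg with the load: R2 ‖ R_L = 5.424 kΩ.
Voltage divider with the loaded lower leg: V_out = 3.46 × 5.424/(52.2 + 5.424) = 3.46 × 0.09413 = 0.3257 V.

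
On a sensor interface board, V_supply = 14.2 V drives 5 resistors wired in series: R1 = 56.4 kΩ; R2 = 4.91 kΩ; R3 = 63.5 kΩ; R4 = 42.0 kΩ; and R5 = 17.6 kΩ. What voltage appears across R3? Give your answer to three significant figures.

V ≈ 4.89 V

ΣR = 56.4 + 4.91 + 63.5 + 42.0 + 17.6 = 184.4 kΩ.
Voltage divider: V = V_supply · (63.50 / 184.4) = 14.2 × 0.3443 = 4.890 V.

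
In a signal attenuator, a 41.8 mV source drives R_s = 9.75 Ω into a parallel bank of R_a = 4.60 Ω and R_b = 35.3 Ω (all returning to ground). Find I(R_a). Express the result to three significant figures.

Equivalent of the parallel group: R_p = 4.070 Ω.
V_A = 41.8 × 4.070/13.82 = 12.31 mV.
Branch current I = V_A/R_a = 12.31/4.60 = 2.676 mA.

I ≈ 2.68 mA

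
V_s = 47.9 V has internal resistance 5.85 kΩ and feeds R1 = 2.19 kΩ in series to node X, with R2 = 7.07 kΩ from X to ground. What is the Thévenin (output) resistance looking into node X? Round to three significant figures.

R1' = 5.85 + 2.19 = 8.040 kΩ (source resistance + R1).
With V_s suppressed (replaced by a short), R_th = R1' ‖ R2 = (8.040 × 7.07)/(8.040 + 7.07) = 3.762 kΩ.

R_th ≈ 3.76 kΩ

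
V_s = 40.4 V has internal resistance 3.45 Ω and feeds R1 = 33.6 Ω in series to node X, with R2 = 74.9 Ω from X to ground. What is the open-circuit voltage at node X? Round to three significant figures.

V_th ≈ 27.0 V

R1' = 3.45 + 33.6 = 37.05 Ω (source resistance + R1).
With X open, the divider is unloaded: V_th = 40.4 × 74.9/112.0 = 27.03 V.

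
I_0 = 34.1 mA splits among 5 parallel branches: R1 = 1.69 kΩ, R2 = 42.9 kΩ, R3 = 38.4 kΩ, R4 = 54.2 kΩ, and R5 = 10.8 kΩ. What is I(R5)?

ΣG = 1/1.69 + 1/42.9 + 1/38.4 + 1/54.2 + 1/10.8 = 0.7521.
By the current-divider rule, I = I_0 · G_k/ΣG = 34.1 × 0.1231 = 4.198 mA.

I ≈ 4.20 mA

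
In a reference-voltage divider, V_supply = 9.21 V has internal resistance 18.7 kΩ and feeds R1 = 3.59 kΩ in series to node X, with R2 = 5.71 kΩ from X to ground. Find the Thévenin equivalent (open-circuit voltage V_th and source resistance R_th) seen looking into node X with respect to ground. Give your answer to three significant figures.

V_th ≈ 1.88 V, R_th ≈ 4.55 kΩ

R1' = 18.7 + 3.59 = 22.29 kΩ (source resistance + R1).
With X open, the divider is unloaded: V_th = 9.21 × 5.71/28.00 = 1.878 V.
Looking into X with the source shorted: R_th = R1'·R2/(R1'+R2) = 22.29 × 5.71/28.00 = 4.546 kΩ.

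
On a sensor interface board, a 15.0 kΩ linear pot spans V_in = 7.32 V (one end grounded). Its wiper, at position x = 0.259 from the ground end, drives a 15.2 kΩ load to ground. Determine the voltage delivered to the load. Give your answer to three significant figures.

Lower segment x·R_p = 3.885 kΩ; upper segment (1−x)·R_p = 11.12 kΩ.
Lower segment in parallel with the load: 3.885 ‖ 15.2 = 3.094 kΩ.
Loaded-divider output: V_out = 7.32 × 0.2178 = 1.594 V.

V_out ≈ 1.59 V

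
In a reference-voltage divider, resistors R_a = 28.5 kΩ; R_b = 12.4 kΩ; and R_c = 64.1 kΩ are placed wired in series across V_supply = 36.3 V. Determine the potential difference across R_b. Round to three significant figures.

Series total: ΣR = 28.5 + 12.4 + 64.1 = 105.0 kΩ.
Voltage divider: V = V_supply · (12.40 / 105.0) = 36.3 × 0.1181 = 4.287 V.

V ≈ 4.29 V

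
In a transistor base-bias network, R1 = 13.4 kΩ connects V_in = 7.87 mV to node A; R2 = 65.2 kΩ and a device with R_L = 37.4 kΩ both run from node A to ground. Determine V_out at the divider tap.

V_out ≈ 5.03 mV

First combine the lower leg with the load: R2 ‖ R_L = 23.77 kΩ.
Then V_out = V_in · R2'/(R1 + R2') = 7.87 × 23.77/37.17 = 5.033 mV.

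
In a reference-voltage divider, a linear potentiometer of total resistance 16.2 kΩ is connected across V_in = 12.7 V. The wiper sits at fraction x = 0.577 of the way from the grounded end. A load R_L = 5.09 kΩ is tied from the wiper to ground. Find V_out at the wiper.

V_out ≈ 4.12 V

Lower segment x·R_p = 9.347 kΩ; upper segment (1−x)·R_p = 6.853 kΩ.
Lower segment in parallel with the load: 9.347 ‖ 5.09 = 3.295 kΩ.
V_out = 12.7 × 3.295/(6.853 + 3.295) = 4.124 V.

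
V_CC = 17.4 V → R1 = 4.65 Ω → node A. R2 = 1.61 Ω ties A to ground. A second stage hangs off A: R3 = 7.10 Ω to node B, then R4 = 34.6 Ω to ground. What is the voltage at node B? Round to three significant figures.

V_B ≈ 3.61 V

The second stage (R3 + R4 = 41.70 Ω) loads node A in parallel with R2.
R2 ‖ (R3+R4) = 1.550 Ω.
So V_A = 17.4 × 0.2500 = 4.350 V.
Then the unloaded second divider: V_B = V_A × R4/(R3+R4) = 4.350 × 0.8297 = 3.610 V.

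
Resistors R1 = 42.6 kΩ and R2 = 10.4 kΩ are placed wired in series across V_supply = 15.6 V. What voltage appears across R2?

ΣR = 42.6 + 10.4 = 53.00 kΩ.
V = V_supply · R/ΣR = 15.6 × 0.1962 = 3.061 V.

V ≈ 3.06 V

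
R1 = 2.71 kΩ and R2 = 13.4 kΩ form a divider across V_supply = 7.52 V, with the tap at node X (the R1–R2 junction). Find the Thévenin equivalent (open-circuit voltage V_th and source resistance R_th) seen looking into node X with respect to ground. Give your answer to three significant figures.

V_th ≈ 6.25 V, R_th ≈ 2.25 kΩ

With X open, the divider is unloaded: V_th = 7.52 × 13.4/16.11 = 6.255 V.
With V_supply suppressed (replaced by a short), R_th = R1 ‖ R2 = (2.710 × 13.4)/(2.710 + 13.4) = 2.254 kΩ.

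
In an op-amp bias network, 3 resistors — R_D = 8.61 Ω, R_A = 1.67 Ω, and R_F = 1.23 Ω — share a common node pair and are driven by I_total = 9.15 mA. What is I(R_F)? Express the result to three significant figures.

I ≈ 4.87 mA

Total conductance ΣG = 1/8.61 + 1/1.67 + 1/1.23 = 1.528 (units of 1/Ω).
Current divider: I(R_F) = I_total · G_k/ΣG = 9.15 × (0.8130/1.528) = 9.15 × 0.5321 = 4.869 mA.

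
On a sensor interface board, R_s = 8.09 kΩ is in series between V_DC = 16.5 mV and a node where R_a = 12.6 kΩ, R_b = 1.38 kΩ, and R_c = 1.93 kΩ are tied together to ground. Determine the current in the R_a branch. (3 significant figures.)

I ≈ 0.112 µA

Parallel bank: R_p = 1/(1/12.6 + 1/1.38 + 1/1.93) = 0.7564 kΩ.
V_A = 16.5 × 0.7564/8.846 = 1.411 mV.
Branch current I = V_A/R_a = 1.411/12.6 = 0.1120 µA.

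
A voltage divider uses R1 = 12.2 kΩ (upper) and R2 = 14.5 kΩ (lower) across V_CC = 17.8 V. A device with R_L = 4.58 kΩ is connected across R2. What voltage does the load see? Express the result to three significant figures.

V_out ≈ 3.95 V

First combine the lower leg with the load: R2 ‖ R_L = 3.481 kΩ.
Then V_out = V_CC · R2'/(R1 + R2') = 17.8 × 3.481/15.68 = 3.951 V.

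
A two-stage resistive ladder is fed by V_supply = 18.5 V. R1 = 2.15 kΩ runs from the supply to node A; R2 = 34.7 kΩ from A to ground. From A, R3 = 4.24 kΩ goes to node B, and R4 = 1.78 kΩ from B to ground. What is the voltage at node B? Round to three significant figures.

V_B ≈ 3.85 V

Looking into the second stage from A: R3 + R4 = 6.020 kΩ appears in parallel with R2.
Effective lower resistance at A: R2 ‖ 6.020 = 5.130 kΩ.
V_A = 18.5 × 5.130/(2.15 + 5.130) = 13.04 V.
V_B = V_A × 0.2957 = 3.855 V.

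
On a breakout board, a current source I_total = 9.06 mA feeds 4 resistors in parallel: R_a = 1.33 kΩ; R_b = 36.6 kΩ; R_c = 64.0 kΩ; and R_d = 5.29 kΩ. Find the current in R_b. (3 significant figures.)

I ≈ 0.252 mA

Total conductance ΣG = 1/1.33 + 1/36.6 + 1/64.0 + 1/5.29 = 0.9839 (units of 1/kΩ).
By the current-divider rule, I = I_total · G_k/ΣG = 9.06 × 0.02777 = 0.2516 mA.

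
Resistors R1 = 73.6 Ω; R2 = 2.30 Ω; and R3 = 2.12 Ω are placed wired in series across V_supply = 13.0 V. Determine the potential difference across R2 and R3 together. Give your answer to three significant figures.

V ≈ 0.736 V

Total series resistance ΣR = 73.6 + 2.30 + 2.12 = 78.02 Ω.
R_{R2..R3} = 2.30 + 2.12 = 4.420 Ω.
V = V_supply · R/ΣR = 13.0 × 0.05665 = 0.7365 V.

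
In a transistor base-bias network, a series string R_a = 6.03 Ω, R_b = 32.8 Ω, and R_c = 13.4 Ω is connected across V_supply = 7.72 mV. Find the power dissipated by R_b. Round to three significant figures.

P ≈ 0.717 µW

Series current I = V_supply/ΣR = 7.72/52.23 = 0.1478 mA.
P = I²R = 0.02185 × 32.8 = 0.7166 µW.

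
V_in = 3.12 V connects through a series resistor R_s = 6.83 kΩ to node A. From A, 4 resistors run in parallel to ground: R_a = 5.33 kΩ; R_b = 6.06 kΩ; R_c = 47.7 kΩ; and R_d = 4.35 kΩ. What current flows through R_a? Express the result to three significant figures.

I ≈ 0.114 mA

Equivalent of the parallel group: R_p = 1.657 kΩ.
V_A = 3.12 × 1.657/8.487 = 0.6092 V.
I(R_a) = V_A / R_a = 0.6092/5.33 = 0.1143 mA.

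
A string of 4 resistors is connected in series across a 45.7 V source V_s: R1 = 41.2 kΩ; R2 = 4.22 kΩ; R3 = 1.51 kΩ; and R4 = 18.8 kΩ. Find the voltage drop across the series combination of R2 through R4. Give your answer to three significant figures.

Total series resistance ΣR = 41.2 + 4.22 + 1.51 + 18.8 = 65.73 kΩ.
R_{R2..R4} = 4.22 + 1.51 + 18.8 = 24.53 kΩ.
Voltage divider: V = V_s · (24.53 / 65.73) = 45.7 × 0.3732 = 17.05 V.

V ≈ 17.1 V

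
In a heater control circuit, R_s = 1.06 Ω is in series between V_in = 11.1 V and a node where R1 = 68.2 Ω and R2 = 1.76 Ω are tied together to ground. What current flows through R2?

I ≈ 3.90 A

Equivalent of the parallel group: R_p = 1.716 Ω.
V_A by voltage divider: V_A = 11.1 × 1.716/(1.06 + 1.716) = 6.861 V.
I(R2) = V_A / R2 = 6.861/1.76 = 3.898 A.
(Equivalently: I_total = 3.999 A, then current-divider fraction G_k/ΣG = 0.9748.)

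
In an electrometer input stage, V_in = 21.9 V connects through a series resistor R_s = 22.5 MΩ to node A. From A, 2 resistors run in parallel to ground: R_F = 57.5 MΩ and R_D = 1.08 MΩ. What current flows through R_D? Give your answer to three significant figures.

Combine the parallel branches: R_p = (1/57.5 + 1/1.08)⁻¹ = 1.060 MΩ.
Node voltage V_A = V_in · R_p/(R_s + R_p) = 21.9 × 0.04500 = 0.9854 V.
I(R_D) = V_A / R_D = 0.9854/1.08 = 0.9124 µA.

I ≈ 0.912 µA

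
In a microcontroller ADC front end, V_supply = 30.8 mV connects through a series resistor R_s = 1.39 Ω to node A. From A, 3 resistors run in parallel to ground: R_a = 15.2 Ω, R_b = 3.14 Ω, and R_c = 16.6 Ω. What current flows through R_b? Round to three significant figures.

I ≈ 6.06 mA

Equivalent of the parallel group: R_p = 2.250 Ω.
V_A by voltage divider: V_A = 30.8 × 2.250/(1.39 + 2.250) = 19.04 mV.
Branch current I = V_A/R_b = 19.04/3.14 = 6.063 mA.
(Check via current divider: I_total = 8.462 mA; share G_k/ΣG = 0.7165 → same result.)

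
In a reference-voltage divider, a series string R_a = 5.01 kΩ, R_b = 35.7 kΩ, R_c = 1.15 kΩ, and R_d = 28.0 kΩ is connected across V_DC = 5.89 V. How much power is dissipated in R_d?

Series current I = V_DC/ΣR = 5.89/69.86 = 0.08431 mA.
P(R_d) = I²·R_d = (0.08431)² × 28.0 = 0.1990 mW.

P ≈ 0.199 mW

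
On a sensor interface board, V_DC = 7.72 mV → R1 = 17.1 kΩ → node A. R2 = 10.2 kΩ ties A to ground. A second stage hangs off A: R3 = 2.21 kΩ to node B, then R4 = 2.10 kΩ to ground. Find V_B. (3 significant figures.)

Looking into the second stage from A: R3 + R4 = 4.310 kΩ appears in parallel with R2.
R2 ‖ (R3+R4) = 3.030 kΩ.
V_A = 7.72 × 3.030/(17.1 + 3.030) = 1.162 mV.
Then the unloaded second divider: V_B = V_A × R4/(R3+R4) = 1.162 × 0.4872 = 0.5661 mV.

V_B ≈ 0.566 mV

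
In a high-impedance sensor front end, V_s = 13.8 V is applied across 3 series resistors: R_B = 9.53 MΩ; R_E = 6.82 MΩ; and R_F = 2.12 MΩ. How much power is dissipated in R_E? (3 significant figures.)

P ≈ 3.81 µW

ΣR = 18.47 MΩ → I = 13.8/18.47 = 0.7472 µA.
V(R_E) = I·R = 5.096 V; P = V·I = 5.096 × 0.7472 = 3.807 µW.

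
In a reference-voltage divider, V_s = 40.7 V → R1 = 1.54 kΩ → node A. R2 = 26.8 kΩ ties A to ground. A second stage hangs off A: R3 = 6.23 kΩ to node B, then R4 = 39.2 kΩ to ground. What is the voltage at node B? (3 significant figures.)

V_B ≈ 32.2 V

Node A sees R2 in parallel with the series input of stage 2, R3 + R4 = 45.43 kΩ.
Effective lower resistance at A: R2 ‖ 45.43 = 16.86 kΩ.
V_A = 40.7 × 16.86/(1.54 + 16.86) = 37.29 V.
Stage 2 is unloaded, so V_B = V_A · R4/(R3+R4) = 37.29 × 39.2/45.43 = 32.18 V.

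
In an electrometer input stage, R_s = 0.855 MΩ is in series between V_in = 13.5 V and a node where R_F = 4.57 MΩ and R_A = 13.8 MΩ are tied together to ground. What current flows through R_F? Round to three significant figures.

Equivalent of the parallel group: R_p = 3.433 MΩ.
V_A by voltage divider: V_A = 13.5 × 3.433/(0.855 + 3.433) = 10.81 V.
I(R_F) = V_A / R_F = 10.81/4.57 = 2.365 µA.

I ≈ 2.37 µA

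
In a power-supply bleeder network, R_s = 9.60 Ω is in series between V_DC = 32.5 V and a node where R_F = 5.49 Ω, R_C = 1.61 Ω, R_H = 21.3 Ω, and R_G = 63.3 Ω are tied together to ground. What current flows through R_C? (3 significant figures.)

I ≈ 2.17 A

Combine the parallel branches: R_p = (1/5.49 + 1/1.61 + 1/21.3 + 1/63.3)⁻¹ = 1.155 Ω.
Node voltage V_A = V_DC · R_p/(R_s + R_p) = 32.5 × 0.1074 = 3.489 V.
I(R_C) = V_A / R_C = 3.489/1.61 = 2.167 A.
(Equivalently: I_total = 3.022 A, then current-divider fraction G_k/ΣG = 0.7172.)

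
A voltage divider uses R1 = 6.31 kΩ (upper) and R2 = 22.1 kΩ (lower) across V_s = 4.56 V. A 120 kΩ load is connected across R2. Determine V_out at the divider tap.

V_out ≈ 3.41 V

R2 ‖ R_L = (22.1 × 120)/(22.1 + 120) = 18.66 kΩ.
Now apply the divider: V_out = 4.56 × 0.7473 = 3.408 V.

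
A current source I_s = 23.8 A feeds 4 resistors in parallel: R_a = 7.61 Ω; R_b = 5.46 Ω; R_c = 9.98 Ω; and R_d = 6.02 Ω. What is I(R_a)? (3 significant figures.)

I ≈ 5.38 A

Total conductance ΣG = 1/7.61 + 1/5.46 + 1/9.98 + 1/6.02 = 0.5809 (units of 1/Ω).
Current divider: I(R_a) = I_s · G_k/ΣG = 23.8 × (0.1314/0.5809) = 23.8 × 0.2262 = 5.384 A.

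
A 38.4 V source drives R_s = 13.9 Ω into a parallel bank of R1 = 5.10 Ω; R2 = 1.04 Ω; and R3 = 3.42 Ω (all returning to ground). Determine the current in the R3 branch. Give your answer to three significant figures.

Combine the parallel branches: R_p = (1/5.10 + 1/1.04 + 1/3.42)⁻¹ = 0.6896 Ω.
Node voltage V_A = V_DC · R_p/(R_s + R_p) = 38.4 × 0.04727 = 1.815 V.
I(R3) = V_A / R3 = 1.815/3.42 = 0.5307 A.

I ≈ 0.531 A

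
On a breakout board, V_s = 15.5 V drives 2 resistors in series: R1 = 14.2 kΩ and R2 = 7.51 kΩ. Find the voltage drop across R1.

V ≈ 10.1 V

Total series resistance ΣR = 14.2 + 7.51 = 21.71 kΩ.
Voltage divider: V = V_s · (14.20 / 21.71) = 15.5 × 0.6541 = 10.14 V.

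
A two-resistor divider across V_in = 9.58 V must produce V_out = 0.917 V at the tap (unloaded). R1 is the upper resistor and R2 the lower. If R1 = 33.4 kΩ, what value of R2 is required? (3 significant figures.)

R2 ≈ 3.54 kΩ

Required fraction k = V_out/V_in = 0.09572.
So R2 = R1 · V_out/(V_in − V_out) = 33.4 × 0.917/(9.58 − 0.917) = 33.4 × 0.1059 = 3.535 kΩ.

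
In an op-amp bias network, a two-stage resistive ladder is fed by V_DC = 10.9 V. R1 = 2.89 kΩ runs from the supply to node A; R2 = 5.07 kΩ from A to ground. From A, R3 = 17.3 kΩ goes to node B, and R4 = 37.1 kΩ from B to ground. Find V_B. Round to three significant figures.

V_B ≈ 4.58 V

The second stage (R3 + R4 = 54.40 kΩ) loads node A in parallel with R2.
Effective lower resistance at A: R2 ‖ 54.40 = 4.638 kΩ.
First divider: V_A = V_DC · 4.638/(2.89 + 4.638) = 6.715 V.
V_B = V_A × 0.6820 = 4.580 V.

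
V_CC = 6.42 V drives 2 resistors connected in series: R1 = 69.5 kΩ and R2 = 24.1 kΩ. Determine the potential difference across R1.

V ≈ 4.77 V

Total series resistance ΣR = 69.5 + 24.1 = 93.60 kΩ.
By the voltage-divider rule, V = 6.42 × 69.50/93.60 = 4.767 V.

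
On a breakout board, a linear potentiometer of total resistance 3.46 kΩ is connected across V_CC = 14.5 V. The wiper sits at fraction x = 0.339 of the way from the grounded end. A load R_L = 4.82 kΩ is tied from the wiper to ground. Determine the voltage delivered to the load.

V_out ≈ 4.23 V

Lower segment x·R_p = 1.173 kΩ; upper segment (1−x)·R_p = 2.287 kΩ.
(x·R_p) ‖ R_L = 0.9434 kΩ.
V_out = 14.5 × 0.9434/(2.287 + 0.9434) = 4.234 V.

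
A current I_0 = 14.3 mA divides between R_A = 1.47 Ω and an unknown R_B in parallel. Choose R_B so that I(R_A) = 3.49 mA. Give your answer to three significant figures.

R_B ≈ 0.475 Ω

Two-branch current divider: I_A = I_0 · R_B/(R_A + R_B).
With f = 0.2441, R_B = R_A · f/(1−f) = 1.47 × 0.3228 = 0.4746 Ω.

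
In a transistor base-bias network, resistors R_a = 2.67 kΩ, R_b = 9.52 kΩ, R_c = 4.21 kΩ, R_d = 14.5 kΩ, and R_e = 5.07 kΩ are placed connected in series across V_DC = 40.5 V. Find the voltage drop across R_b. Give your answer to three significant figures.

Total series resistance ΣR = 2.67 + 9.52 + 4.21 + 14.5 + 5.07 = 35.97 kΩ.
Voltage divider: V = V_DC · (9.520 / 35.97) = 40.5 × 0.2647 = 10.72 V.

V ≈ 10.7 V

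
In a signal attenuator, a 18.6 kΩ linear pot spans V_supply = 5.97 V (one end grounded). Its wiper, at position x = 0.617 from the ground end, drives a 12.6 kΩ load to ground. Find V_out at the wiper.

Split the track: R_lower = x·R_p = 11.48 kΩ, R_upper = (1−x)·R_p = 7.124 kΩ.
Lower segment in parallel with the load: 11.48 ‖ 12.6 = 6.006 kΩ.
Loaded-divider output: V_out = 5.97 × 0.4574 = 2.731 V.

V_out ≈ 2.73 V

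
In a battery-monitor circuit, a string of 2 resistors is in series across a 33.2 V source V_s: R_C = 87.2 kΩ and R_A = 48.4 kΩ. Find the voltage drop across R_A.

ΣR = 87.2 + 48.4 = 135.6 kΩ.
V = V_s · R/ΣR = 33.2 × 0.3569 = 11.85 V.

V ≈ 11.9 V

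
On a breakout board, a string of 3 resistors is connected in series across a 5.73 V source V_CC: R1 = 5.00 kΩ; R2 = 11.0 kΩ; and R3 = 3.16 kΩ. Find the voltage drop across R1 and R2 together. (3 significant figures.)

V ≈ 4.78 V

Total series resistance ΣR = 5.00 + 11.0 + 3.16 = 19.16 kΩ.
R_{R1..R2} = 5.00 + 11.0 = 16.00 kΩ.
By the voltage-divider rule, V = 5.73 × 16.00/19.16 = 4.785 V.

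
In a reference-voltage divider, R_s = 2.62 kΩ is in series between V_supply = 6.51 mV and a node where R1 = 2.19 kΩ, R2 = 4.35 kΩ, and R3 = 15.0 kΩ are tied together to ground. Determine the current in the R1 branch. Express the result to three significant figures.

Combine the parallel branches: R_p = (1/2.19 + 1/4.35 + 1/15.0)⁻¹ = 1.328 kΩ.
V_A by voltage divider: V_A = 6.51 × 1.328/(2.62 + 1.328) = 2.189 mV.
Branch current I = V_A/R1 = 2.189/2.19 = 0.9998 µA.
(Equivalently: I_total = 1.649 µA, then current-divider fraction G_k/ΣG = 0.6063.)

I ≈ 1.00 µA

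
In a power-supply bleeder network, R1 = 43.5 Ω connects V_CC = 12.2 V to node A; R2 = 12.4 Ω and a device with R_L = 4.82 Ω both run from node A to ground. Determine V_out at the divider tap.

R2 ‖ R_L = (12.4 × 4.82)/(12.4 + 4.82) = 3.471 Ω.
Voltage divider with the loaded lower leg: V_out = 12.2 × 3.471/(43.5 + 3.471) = 12.2 × 0.07389 = 0.9015 V.
(Unloaded it would be 2.71 V; the load pulls it down.)

V_out ≈ 0.902 V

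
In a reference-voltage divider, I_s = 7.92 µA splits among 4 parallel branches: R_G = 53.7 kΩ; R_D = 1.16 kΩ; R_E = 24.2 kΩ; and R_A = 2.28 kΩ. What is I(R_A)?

I ≈ 2.55 µA

Total conductance ΣG = 1/53.7 + 1/1.16 + 1/24.2 + 1/2.28 = 1.361 (units of 1/kΩ).
R_A takes the fraction G_k/ΣG = 0.4386/1.361 = 0.3224, so I = 7.92 × 0.3224 = 2.553 µA.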